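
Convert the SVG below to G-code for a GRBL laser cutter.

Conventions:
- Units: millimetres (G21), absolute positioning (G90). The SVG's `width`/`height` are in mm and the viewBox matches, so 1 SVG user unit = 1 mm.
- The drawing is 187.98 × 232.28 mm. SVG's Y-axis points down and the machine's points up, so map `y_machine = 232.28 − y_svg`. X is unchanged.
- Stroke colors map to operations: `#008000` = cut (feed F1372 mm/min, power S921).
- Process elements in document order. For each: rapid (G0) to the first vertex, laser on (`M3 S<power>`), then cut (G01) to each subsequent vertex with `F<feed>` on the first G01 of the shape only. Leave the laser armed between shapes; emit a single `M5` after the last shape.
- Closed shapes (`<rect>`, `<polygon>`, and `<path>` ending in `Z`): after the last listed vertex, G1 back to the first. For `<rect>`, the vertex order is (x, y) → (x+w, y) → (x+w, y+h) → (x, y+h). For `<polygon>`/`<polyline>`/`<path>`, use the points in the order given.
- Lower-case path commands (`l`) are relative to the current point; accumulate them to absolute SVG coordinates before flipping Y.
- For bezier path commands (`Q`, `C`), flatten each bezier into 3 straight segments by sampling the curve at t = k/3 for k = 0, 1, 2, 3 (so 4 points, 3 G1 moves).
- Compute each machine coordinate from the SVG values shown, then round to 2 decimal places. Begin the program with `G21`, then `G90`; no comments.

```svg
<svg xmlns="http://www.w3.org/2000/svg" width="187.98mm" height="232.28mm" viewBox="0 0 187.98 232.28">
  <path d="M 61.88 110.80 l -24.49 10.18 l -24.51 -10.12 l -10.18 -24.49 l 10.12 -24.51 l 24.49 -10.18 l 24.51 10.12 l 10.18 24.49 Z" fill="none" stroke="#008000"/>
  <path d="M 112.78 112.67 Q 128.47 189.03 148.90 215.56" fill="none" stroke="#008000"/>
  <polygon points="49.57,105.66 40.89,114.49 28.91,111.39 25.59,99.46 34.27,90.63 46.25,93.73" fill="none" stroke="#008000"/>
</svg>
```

G21
G90
G0 X61.88 Y121.48
M3 S921
G01 X37.39 Y111.30 F1372
G01 X12.88 Y121.42
G01 X2.70 Y145.91
G01 X12.82 Y170.42
G01 X37.31 Y180.60
G01 X61.82 Y170.48
G01 X72.00 Y145.99
G01 X61.88 Y121.48
G0 X112.78 Y119.61
M3 S921
G01 X123.77 Y74.24 F1372
G01 X135.81 Y39.94
G01 X148.90 Y16.72
G0 X49.57 Y126.62
M3 S921
G01 X40.89 Y117.79 F1372
G01 X28.91 Y120.89
G01 X25.59 Y132.82
G01 X34.27 Y141.65
G01 X46.25 Y138.55
G01 X49.57 Y126.62
M5

1 u = 1 mm; y_m = 232.28 − y.

[1] `<path>` regular polygon, #008000→cut S921 F1372: (61.88,121.48) → (37.39,111.30) → (12.88,121.42) → (2.70,145.91) → (12.82,170.42) → (37.31,180.60) → (61.82,170.48) → (72.00,145.99) → (61.88,121.48) (closed)

[2] `<path>` quadratic bezier, #008000→cut S921 F1372: (112.78,119.61) → (123.77,74.24) → (135.81,39.94) → (148.90,16.72)

[3] `<polygon>` regular polygon, #008000→cut S921 F1372: (49.57,126.62) → (40.89,117.79) → (28.91,120.89) → (25.59,132.82) → (34.27,141.65) → (46.25,138.55) → (49.57,126.62) (closed)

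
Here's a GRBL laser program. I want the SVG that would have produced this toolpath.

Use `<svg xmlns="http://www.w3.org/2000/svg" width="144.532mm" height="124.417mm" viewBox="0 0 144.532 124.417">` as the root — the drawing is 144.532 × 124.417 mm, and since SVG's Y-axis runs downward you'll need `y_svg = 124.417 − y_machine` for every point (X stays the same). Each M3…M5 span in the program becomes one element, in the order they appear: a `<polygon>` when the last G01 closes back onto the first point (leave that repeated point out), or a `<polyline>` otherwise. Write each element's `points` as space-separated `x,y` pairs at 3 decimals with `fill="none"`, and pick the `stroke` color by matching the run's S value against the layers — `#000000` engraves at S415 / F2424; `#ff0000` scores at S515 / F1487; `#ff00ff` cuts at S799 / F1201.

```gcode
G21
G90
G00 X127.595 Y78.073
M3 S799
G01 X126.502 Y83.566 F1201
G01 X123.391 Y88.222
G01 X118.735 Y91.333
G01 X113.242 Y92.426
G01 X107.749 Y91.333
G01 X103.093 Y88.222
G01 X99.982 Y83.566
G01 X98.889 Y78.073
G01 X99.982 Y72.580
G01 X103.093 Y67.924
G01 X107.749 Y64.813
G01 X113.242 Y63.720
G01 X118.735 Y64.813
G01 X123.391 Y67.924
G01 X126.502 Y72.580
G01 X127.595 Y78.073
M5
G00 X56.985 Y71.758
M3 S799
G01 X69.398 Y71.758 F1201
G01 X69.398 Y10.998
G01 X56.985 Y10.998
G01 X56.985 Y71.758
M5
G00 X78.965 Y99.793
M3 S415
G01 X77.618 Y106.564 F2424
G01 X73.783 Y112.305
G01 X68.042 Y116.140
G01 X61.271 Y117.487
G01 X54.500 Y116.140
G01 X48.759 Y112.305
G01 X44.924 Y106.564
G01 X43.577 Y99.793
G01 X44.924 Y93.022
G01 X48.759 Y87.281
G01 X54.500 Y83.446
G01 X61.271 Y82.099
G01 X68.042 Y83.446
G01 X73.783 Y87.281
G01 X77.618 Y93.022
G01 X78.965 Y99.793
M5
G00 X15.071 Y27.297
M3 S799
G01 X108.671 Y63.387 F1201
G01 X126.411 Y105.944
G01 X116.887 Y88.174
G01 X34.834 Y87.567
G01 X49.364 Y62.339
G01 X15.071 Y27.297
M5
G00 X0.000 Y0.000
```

<svg xmlns="http://www.w3.org/2000/svg" width="144.532mm" height="124.417mm" viewBox="0 0 144.532 124.417">
  <polygon points="127.595,46.344 126.502,40.851 123.391,36.195 118.735,33.084 113.242,31.991 107.749,33.084 103.093,36.195 99.982,40.851 98.889,46.344 99.982,51.837 103.093,56.493 107.749,59.604 113.242,60.697 118.735,59.604 123.391,56.493 126.502,51.837" fill="none" stroke="#ff00ff"/>
  <polygon points="56.985,52.659 69.398,52.659 69.398,113.419 56.985,113.419" fill="none" stroke="#ff00ff"/>
  <polygon points="78.965,24.624 77.618,17.853 73.783,12.112 68.042,8.277 61.271,6.930 54.500,8.277 48.759,12.112 44.924,17.853 43.577,24.624 44.924,31.395 48.759,37.136 54.500,40.971 61.271,42.318 68.042,40.971 73.783,37.136 77.618,31.395" fill="none" stroke="#000000"/>
  <polygon points="15.071,97.120 108.671,61.030 126.411,18.473 116.887,36.243 34.834,36.850 49.364,62.078" fill="none" stroke="#ff00ff"/>
</svg>

Machine Y-up, SVG Y-down with viewBox height 124.417, so y_svg = 124.417 − y_machine; X carries over.

Run 1: the run's S799 means `#ff00ff` (cut). The run returns to its start, so emit a `<polygon>` with points (Y-flipped): 127.595,46.344 126.502,40.851 123.391,36.195 118.735,33.084 113.242,31.991 107.749,33.084 103.093,36.195 99.982,40.851 98.889,46.344 99.982,51.837 103.093,56.493 107.749,59.604 113.242,60.697 118.735,59.604 123.391,56.493 126.502,51.837.

Run 2: S799 ⇒ cut layer `#ff00ff`. The run returns to its start, so emit a `<polygon>` with points (Y-flipped): 56.985,52.659 69.398,52.659 69.398,113.419 56.985,113.419.

Run 3: power S415 maps to stroke `#000000` (engrave). The run returns to its start, so emit a `<polygon>` with points (Y-flipped): 78.965,24.624 77.618,17.853 73.783,12.112 68.042,8.277 61.271,6.930 54.500,8.277 48.759,12.112 44.924,17.853 43.577,24.624 44.924,31.395 48.759,37.136 54.500,40.971 61.271,42.318 68.042,40.971 73.783,37.136 77.618,31.395.

Run 4: the run's S799 means `#ff00ff` (cut). The run returns to its start, so emit a `<polygon>` with points (Y-flipped): 15.071,97.120 108.671,61.030 126.411,18.473 116.887,36.243 34.834,36.850 49.364,62.078.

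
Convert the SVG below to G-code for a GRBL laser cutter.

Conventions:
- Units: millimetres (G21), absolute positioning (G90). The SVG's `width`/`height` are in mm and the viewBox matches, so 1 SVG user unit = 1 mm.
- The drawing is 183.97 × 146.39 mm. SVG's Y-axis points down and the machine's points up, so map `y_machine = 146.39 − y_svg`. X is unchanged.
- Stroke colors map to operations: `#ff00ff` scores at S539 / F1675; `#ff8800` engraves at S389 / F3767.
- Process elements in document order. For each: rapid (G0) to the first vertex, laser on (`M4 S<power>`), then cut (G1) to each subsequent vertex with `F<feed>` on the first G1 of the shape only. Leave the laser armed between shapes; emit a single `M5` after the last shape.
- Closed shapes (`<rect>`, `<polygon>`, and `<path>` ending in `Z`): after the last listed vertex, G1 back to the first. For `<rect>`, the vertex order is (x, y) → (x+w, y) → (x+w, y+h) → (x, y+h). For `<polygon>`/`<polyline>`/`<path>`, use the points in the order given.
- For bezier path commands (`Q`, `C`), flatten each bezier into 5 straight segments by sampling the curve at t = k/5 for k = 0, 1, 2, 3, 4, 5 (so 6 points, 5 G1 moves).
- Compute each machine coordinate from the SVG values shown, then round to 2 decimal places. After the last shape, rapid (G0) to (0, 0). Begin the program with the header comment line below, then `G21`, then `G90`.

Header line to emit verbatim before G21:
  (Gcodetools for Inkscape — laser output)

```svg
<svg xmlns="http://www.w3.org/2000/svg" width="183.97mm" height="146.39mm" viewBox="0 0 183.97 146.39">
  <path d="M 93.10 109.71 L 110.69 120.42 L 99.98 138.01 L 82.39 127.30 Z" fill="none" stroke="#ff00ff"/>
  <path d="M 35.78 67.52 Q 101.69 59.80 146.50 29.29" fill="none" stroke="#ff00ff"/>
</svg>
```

Since the viewBox matches the mm dimensions, user units are millimetres directly. The only transform is the Y-flip y_m = 146.39 − y_svg.

Shape 1 is a regular polygon drawn with `<path>`. Its stroke #ff00ff means score at S539, F1675. After flipping Y the toolpath is (93.10,36.68) → (110.69,25.97) → (99.98,8.38) → (82.39,19.09) → (93.10,36.68), returning to the start.

Shape 2 is a quadratic bezier drawn with `<path>`. Its stroke #ff00ff means score at S539, F1675. After flipping Y the toolpath is (35.78,78.87) → (61.30,82.87) → (85.13,88.69) → (107.28,96.34) → (127.73,105.81) → (146.50,117.10).

(Gcodetools for Inkscape — laser output)
G21
G90
G0 X93.10 Y36.68
M4 S539
G1 X110.69 Y25.97 F1675
G1 X99.98 Y8.38
G1 X82.39 Y19.09
G1 X93.10 Y36.68
G0 X35.78 Y78.87
M4 S539
G1 X61.30 Y82.87 F1675
G1 X85.13 Y88.69
G1 X107.28 Y96.34
G1 X127.73 Y105.81
G1 X146.50 Y117.10
M5
G0 X0.00 Y0.00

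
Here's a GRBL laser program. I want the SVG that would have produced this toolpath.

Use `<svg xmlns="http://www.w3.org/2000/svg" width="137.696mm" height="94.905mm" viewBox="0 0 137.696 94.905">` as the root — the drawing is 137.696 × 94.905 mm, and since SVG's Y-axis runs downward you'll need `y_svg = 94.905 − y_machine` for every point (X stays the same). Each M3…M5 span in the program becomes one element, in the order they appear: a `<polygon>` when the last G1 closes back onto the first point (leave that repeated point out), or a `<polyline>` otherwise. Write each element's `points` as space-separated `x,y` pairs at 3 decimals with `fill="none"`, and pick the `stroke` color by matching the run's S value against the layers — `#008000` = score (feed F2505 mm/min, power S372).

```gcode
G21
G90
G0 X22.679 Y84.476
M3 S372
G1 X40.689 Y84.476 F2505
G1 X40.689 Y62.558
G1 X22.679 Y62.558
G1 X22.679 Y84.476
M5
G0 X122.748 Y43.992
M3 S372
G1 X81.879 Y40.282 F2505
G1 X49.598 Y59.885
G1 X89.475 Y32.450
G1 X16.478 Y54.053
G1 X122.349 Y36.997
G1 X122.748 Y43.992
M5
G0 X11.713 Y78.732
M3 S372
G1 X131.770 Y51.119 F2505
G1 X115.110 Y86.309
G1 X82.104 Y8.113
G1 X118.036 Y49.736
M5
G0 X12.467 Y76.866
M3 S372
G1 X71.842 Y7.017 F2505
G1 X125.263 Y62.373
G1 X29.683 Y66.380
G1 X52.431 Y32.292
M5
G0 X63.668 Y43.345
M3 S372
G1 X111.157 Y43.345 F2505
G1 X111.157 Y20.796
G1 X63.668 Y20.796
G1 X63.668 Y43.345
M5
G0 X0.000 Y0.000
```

<svg xmlns="http://www.w3.org/2000/svg" width="137.696mm" height="94.905mm" viewBox="0 0 137.696 94.905">
  <polygon points="22.679,10.429 40.689,10.429 40.689,32.347 22.679,32.347" fill="none" stroke="#008000"/>
  <polygon points="122.748,50.913 81.879,54.623 49.598,35.020 89.475,62.455 16.478,40.852 122.349,57.908" fill="none" stroke="#008000"/>
  <polyline points="11.713,16.173 131.770,43.786 115.110,8.596 82.104,86.792 118.036,45.169" fill="none" stroke="#008000"/>
  <polyline points="12.467,18.039 71.842,87.888 125.263,32.532 29.683,28.525 52.431,62.613" fill="none" stroke="#008000"/>
  <polygon points="63.668,51.560 111.157,51.560 111.157,74.109 63.668,74.109" fill="none" stroke="#008000"/>
</svg>

y_svg = 94.905 − y_m. Every run uses S372, so all elements get stroke `#008000` (score).

[1] closed run; points: 22.679,10.429 40.689,10.429 40.689,32.347 22.679,32.347

[2] closed run; points: 122.748,50.913 81.879,54.623 49.598,35.020 89.475,62.455 16.478,40.852 122.349,57.908

[3] open run; points: 11.713,16.173 131.770,43.786 115.110,8.596 82.104,86.792 118.036,45.169

[4] open run; points: 12.467,18.039 71.842,87.888 125.263,32.532 29.683,28.525 52.431,62.613

[5] closed run; points: 63.668,51.560 111.157,51.560 111.157,74.109 63.668,74.109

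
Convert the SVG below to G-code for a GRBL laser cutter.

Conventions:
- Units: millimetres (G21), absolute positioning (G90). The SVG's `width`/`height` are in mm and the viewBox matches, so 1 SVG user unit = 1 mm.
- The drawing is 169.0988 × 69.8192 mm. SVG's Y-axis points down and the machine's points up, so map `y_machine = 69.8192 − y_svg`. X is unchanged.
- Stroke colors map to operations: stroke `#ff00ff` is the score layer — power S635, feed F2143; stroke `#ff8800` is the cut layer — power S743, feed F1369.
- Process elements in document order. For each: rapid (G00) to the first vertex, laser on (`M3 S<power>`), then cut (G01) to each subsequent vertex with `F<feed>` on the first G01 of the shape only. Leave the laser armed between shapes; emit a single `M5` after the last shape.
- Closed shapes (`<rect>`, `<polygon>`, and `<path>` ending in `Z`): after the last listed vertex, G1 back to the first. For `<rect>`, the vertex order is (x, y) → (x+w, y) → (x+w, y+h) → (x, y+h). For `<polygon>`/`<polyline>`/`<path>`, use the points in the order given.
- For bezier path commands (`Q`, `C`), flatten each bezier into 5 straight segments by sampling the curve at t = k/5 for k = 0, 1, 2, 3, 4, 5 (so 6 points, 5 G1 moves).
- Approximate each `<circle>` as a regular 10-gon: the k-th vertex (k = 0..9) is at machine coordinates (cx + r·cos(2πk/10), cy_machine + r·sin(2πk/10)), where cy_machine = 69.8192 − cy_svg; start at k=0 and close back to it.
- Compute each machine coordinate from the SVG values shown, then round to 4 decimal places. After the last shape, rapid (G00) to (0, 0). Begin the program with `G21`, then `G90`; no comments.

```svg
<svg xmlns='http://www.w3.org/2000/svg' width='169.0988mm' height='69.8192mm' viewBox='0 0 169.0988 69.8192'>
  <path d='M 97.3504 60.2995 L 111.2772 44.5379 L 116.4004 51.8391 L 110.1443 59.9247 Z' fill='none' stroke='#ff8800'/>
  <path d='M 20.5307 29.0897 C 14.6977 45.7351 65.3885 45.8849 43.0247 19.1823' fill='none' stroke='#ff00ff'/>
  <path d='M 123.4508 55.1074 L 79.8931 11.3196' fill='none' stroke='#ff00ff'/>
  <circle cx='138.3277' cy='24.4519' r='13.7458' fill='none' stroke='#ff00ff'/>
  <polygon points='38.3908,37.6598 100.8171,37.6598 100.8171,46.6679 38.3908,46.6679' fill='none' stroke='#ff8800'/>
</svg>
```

G21
G90
G00 X97.3504 Y9.5197
M3 S743
G01 X111.2772 Y25.2813 F1369
G01 X116.4004 Y17.9801
G01 X110.1443 Y9.8945
G01 X97.3504 Y9.5197
G00 X20.5307 Y40.7295
M3 S635
G01 X22.7771 Y32.8046 F2143
G01 X32.3695 Y29.3357
G01 X43.0881 Y30.8201
G01 X48.7131 Y37.7548
G01 X43.0247 Y50.6369
G00 X123.4508 Y14.7118
M3 S635
G01 X79.8931 Y58.4996 F2143
G00 X152.0735 Y45.3673
M3 S635
G01 X149.4483 Y53.4469 F2143
G01 X142.5754 Y58.4403
G01 X134.0800 Y58.4403
G01 X127.2071 Y53.4469
G01 X124.5819 Y45.3673
G01 X127.2071 Y37.2877
G01 X134.0800 Y32.2943
G01 X142.5754 Y32.2943
G01 X149.4483 Y37.2877
G01 X152.0735 Y45.3673
G00 X38.3908 Y32.1594
M3 S743
G01 X100.8171 Y32.1594 F1369
G01 X100.8171 Y23.1513
G01 X38.3908 Y23.1513
G01 X38.3908 Y32.1594
M5
G00 X0.0000 Y0.0000

Since the viewBox matches the mm dimensions, user units are millimetres directly. The only transform is the Y-flip y_m = 69.8192 − y_svg.

Shape 1 is a closed polygon drawn with `<path>`. Its stroke #ff8800 means cut at S743, F1369. After flipping Y the toolpath is (97.3504,9.5197) → (111.2772,25.2813) → (116.4004,17.9801) → (110.1443,9.8945) → (97.3504,9.5197), returning to the start.

Shape 2 is a cubic bezier drawn with `<path>`. Its stroke #ff00ff means score at S635, F2143. After flipping Y the toolpath is (20.5307,40.7295) → (22.7771,32.8046) → (32.3695,29.3357) → (43.0881,30.8201) → (48.7131,37.7548) → (43.0247,50.6369).

Shape 3 is a line segment drawn with `<path>`. Its stroke #ff00ff means score at S635, F2143. After flipping Y the toolpath is (123.4508,14.7118) → (79.8931,58.4996).

Shape 4 is a circle drawn with `<circle>`. Its stroke #ff00ff means score at S635, F2143. After flipping Y the toolpath is (152.0735,45.3673) → (149.4483,53.4469) → (142.5754,58.4403) → (134.0800,58.4403) → (127.2071,53.4469) → (124.5819,45.3673) → (127.2071,37.2877) → (134.0800,32.2943) → (142.5754,32.2943) → (149.4483,37.2877) → (152.0735,45.3673), returning to the start.

Shape 5 is a rectangle drawn with `<polygon>`. Its stroke #ff8800 means cut at S743, F1369. After flipping Y the toolpath is (38.3908,32.1594) → (100.8171,32.1594) → (100.8171,23.1513) → (38.3908,23.1513) → (38.3908,32.1594), returning to the start.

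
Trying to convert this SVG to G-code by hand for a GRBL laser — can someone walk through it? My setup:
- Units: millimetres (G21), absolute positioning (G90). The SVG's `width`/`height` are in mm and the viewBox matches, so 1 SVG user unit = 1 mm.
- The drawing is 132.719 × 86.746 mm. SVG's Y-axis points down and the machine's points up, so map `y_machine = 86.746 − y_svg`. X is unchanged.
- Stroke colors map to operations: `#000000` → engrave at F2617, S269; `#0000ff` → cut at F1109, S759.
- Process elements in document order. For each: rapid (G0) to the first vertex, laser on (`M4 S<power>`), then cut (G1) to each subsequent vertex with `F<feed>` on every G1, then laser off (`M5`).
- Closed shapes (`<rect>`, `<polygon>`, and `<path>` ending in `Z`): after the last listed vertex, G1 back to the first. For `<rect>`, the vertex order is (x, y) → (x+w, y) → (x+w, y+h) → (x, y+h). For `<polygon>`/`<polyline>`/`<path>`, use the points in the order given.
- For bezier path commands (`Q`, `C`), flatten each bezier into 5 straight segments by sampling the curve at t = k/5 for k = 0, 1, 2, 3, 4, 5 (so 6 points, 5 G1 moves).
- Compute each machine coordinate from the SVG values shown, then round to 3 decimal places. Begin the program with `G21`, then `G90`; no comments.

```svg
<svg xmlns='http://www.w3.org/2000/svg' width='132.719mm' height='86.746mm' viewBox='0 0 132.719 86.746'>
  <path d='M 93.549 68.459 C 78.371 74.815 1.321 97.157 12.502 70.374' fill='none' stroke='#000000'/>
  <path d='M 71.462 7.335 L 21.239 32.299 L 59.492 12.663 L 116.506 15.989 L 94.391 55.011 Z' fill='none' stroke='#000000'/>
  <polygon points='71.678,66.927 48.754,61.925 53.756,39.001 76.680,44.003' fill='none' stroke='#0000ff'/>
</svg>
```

1 u = 1 mm; y_m = 86.746 − y.

[1] `<path>` cubic bezier, #000000→engrave S269 F2617: (93.549,18.287) → (78.218,13.076) → (55.243,7.154) → (31.829,3.645) → (15.180,5.676) → (12.502,16.372)

[2] `<path>` closed polygon, #000000→engrave S269 F2617: (71.462,79.411) → (21.239,54.447) → (59.492,74.083) → (116.506,70.757) → (94.391,31.735) → (71.462,79.411) (closed)

[3] `<polygon>` regular polygon, #0000ff→cut S759 F1109: (71.678,19.819) → (48.754,24.821) → (53.756,47.745) → (76.680,42.743) → (71.678,19.819) (closed)

G21
G90
G0 X93.549 Y18.287
M4 S269
G1 X78.218 Y13.076 F2617
G1 X55.243 Y7.154 F2617
G1 X31.829 Y3.645 F2617
G1 X15.180 Y5.676 F2617
G1 X12.502 Y16.372 F2617
M5
G0 X71.462 Y79.411
M4 S269
G1 X21.239 Y54.447 F2617
G1 X59.492 Y74.083 F2617
G1 X116.506 Y70.757 F2617
G1 X94.391 Y31.735 F2617
G1 X71.462 Y79.411 F2617
M5
G0 X71.678 Y19.819
M4 S759
G1 X48.754 Y24.821 F1109
G1 X53.756 Y47.745 F1109
G1 X76.680 Y42.743 F1109
G1 X71.678 Y19.819 F1109
M5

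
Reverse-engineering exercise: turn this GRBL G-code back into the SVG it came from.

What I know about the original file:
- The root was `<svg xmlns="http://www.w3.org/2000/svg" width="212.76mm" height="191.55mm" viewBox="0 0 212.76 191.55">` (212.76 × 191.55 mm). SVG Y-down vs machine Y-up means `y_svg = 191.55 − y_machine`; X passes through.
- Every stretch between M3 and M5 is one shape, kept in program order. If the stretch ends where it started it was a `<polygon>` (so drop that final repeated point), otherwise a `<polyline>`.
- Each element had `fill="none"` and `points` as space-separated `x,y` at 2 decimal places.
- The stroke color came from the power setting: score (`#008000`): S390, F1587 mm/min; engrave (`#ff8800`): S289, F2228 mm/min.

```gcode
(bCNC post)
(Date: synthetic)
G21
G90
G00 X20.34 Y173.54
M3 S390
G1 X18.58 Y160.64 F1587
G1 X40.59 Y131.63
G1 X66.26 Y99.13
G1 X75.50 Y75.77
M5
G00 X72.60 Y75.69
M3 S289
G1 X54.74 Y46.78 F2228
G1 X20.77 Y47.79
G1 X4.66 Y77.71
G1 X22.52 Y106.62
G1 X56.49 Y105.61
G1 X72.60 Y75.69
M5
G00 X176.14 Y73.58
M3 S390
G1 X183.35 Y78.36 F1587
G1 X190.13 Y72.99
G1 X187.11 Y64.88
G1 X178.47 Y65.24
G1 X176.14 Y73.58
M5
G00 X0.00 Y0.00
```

Each laser-on run becomes one SVG element. Flip Y back into SVG space with y_svg = 191.55 − y_machine.

Run 1: the run's S390 means `#008000` (score). The run is open, so emit a `<polyline>` with points (Y-flipped): 20.34,18.01 18.58,30.91 40.59,59.92 66.26,92.42 75.50,115.78.

Run 2: power S289 maps to stroke `#ff8800` (engrave). The run returns to its start, so emit a `<polygon>` with points (Y-flipped): 72.60,115.86 54.74,144.77 20.77,143.76 4.66,113.84 22.52,84.93 56.49,85.94.

Run 3: power S390 maps to stroke `#008000` (score). The run returns to its start, so emit a `<polygon>` with points (Y-flipped): 176.14,117.97 183.35,113.19 190.13,118.56 187.11,126.67 178.47,126.31.

<svg xmlns="http://www.w3.org/2000/svg" width="212.76mm" height="191.55mm" viewBox="0 0 212.76 191.55">
  <polyline points="20.34,18.01 18.58,30.91 40.59,59.92 66.26,92.42 75.50,115.78" fill="none" stroke="#008000"/>
  <polygon points="72.60,115.86 54.74,144.77 20.77,143.76 4.66,113.84 22.52,84.93 56.49,85.94" fill="none" stroke="#ff8800"/>
  <polygon points="176.14,117.97 183.35,113.19 190.13,118.56 187.11,126.67 178.47,126.31" fill="none" stroke="#008000"/>
</svg>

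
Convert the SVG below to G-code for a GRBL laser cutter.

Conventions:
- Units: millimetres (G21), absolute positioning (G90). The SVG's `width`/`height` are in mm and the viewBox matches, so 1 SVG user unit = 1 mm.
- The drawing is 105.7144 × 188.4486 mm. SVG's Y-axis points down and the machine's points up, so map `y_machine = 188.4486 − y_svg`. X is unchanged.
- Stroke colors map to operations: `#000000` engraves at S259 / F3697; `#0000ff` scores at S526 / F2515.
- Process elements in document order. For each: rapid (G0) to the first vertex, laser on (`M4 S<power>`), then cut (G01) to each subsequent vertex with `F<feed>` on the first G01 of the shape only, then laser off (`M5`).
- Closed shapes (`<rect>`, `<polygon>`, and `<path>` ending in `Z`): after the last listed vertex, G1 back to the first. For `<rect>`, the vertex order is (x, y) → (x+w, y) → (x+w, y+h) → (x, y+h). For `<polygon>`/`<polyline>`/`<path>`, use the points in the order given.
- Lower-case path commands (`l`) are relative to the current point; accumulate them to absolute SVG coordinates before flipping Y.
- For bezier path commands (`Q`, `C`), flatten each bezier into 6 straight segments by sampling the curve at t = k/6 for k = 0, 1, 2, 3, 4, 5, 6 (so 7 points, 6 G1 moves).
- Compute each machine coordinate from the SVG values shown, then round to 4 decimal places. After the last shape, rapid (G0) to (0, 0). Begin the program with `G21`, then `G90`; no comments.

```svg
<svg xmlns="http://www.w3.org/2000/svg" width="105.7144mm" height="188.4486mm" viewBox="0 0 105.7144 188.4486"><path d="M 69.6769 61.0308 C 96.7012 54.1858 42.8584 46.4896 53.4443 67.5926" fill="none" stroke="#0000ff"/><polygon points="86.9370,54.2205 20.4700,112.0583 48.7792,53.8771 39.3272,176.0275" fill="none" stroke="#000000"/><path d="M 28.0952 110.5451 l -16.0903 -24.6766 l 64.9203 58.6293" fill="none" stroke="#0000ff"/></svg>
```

G21
G90
G0 X69.6769 Y127.4178
M4 S526
G01 X77.1228 Y130.7740 F2515
G01 X75.1268 Y133.4484
G01 X67.7250 Y134.6174
G01 X58.9533 Y133.4574
G01 X52.8477 Y129.1448
G01 X53.4443 Y120.8560
M5
G0 X86.9370 Y134.2281
M4 S259
G01 X20.4700 Y76.3903 F3697
G01 X48.7792 Y134.5715
G01 X39.3272 Y12.4211
G01 X86.9370 Y134.2281
M5
G0 X28.0952 Y77.9035
M4 S526
G01 X12.0049 Y102.5801 F2515
G01 X76.9252 Y43.9508
M5
G0 X0.0000 Y0.0000

viewBox `0 0 105.7144 188.4486` with mm width/height → 1 unit = 1 mm. Flip: y_m = 188.4486 − y_svg.

**Shape 1** — `<path>` cubic bezier, stroke `#0000ff` → score (S526, F2515). Control points (SVG): P0=(69.6769,61.0308), P1=(96.7012,54.1858), P2=(42.8584,46.4896), P3=(53.4443,67.5926); sampled at t=k/6. Machine vertices: (69.6769,127.4178) → (77.1228,130.7740) → (75.1268,133.4484) → (67.7250,134.6174) → (58.9533,133.4574) → (52.8477,129.1448) → (53.4443,120.8560). Open path.

**Shape 2** — `<polygon>` closed polygon, stroke `#000000` → engrave (S259, F3697). Machine vertices: (86.9370,134.2281) → (20.4700,76.3903) → (48.7792,134.5715) → (39.3272,12.4211) → (86.9370,134.2281). Closed: final G1 returns to the first vertex.

**Shape 3** — `<path>` open polyline, stroke `#0000ff` → score (S526, F2515). Machine vertices: (28.0952,77.9035) → (12.0049,102.5801) → (76.9252,43.9508). Open path.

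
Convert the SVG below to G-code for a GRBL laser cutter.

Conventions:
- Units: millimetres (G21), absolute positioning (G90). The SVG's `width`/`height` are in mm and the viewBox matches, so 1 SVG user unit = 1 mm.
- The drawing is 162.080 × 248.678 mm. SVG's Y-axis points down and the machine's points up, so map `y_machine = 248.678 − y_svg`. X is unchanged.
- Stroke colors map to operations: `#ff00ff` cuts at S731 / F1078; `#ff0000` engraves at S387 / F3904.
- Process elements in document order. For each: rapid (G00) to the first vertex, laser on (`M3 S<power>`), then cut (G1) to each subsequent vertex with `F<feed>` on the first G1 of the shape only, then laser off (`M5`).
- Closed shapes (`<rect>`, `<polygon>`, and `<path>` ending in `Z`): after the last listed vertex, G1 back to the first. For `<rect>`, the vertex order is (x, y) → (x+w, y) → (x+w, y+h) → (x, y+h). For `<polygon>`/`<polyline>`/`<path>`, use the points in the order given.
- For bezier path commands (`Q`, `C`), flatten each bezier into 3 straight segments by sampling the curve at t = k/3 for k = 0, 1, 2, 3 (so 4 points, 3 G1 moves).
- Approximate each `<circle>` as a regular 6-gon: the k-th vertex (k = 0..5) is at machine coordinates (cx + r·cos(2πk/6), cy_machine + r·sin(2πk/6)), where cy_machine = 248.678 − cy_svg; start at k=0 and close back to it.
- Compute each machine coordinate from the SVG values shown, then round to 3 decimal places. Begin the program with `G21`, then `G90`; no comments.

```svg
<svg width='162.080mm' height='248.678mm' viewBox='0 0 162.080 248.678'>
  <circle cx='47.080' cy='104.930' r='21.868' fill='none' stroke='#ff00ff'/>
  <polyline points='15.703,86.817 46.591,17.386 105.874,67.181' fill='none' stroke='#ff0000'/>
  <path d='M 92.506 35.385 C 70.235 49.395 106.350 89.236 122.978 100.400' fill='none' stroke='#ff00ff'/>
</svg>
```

G21
G90
G00 X68.948 Y143.748
M3 S731
G1 X58.014 Y162.686 F1078
G1 X36.146 Y162.686
G1 X25.212 Y143.748
G1 X36.146 Y124.810
G1 X58.014 Y124.810
G1 X68.948 Y143.748
M5
G00 X15.703 Y161.861
M3 S387
G1 X46.591 Y231.292 F3904
G1 X105.874 Y181.497
M5
G00 X92.506 Y213.293
M3 S731
G1 X86.813 Y192.691 F1078
G1 X102.739 Y166.982
G1 X122.978 Y148.278
M5

1 u = 1 mm; y_m = 248.678 − y.

[1] `<circle>` circle, #ff00ff→cut S731 F1078: (68.948,143.748) → (58.014,162.686) → (36.146,162.686) → (25.212,143.748) → (36.146,124.810) → (58.014,124.810) → (68.948,143.748) (closed)

[2] `<polyline>` open polyline, #ff0000→engrave S387 F3904: (15.703,161.861) → (46.591,231.292) → (105.874,181.497)

[3] `<path>` cubic bezier, #ff00ff→cut S731 F1078: (92.506,213.293) → (86.813,192.691) → (102.739,166.982) → (122.978,148.278)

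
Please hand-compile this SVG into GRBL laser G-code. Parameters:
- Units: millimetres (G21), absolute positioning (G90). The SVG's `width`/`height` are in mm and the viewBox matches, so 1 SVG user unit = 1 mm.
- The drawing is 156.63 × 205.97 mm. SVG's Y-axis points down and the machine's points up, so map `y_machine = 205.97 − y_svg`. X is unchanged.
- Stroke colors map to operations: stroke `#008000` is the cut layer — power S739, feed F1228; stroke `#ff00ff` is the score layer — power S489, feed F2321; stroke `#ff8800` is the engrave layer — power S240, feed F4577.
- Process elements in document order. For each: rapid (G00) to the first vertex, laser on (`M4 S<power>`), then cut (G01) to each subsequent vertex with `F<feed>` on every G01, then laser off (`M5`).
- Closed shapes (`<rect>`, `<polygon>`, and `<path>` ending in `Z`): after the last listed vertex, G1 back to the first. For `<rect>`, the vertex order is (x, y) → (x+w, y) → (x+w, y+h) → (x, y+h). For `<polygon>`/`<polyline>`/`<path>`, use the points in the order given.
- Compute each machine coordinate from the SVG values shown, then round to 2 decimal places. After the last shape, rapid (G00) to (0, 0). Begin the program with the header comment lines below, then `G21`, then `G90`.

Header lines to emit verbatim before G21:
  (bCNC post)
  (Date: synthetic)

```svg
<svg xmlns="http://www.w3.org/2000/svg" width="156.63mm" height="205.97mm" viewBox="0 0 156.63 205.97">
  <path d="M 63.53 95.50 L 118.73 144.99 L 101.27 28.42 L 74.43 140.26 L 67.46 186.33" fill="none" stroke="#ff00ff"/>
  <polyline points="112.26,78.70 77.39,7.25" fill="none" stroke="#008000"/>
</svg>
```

viewBox `0 0 156.63 205.97` with mm width/height → 1 unit = 1 mm. Flip: y_m = 205.97 − y_svg.

**Shape 1** — `<path>` open polyline, stroke `#ff00ff` → score (S489, F2321). Machine vertices: (63.53,110.47) → (118.73,60.98) → (101.27,177.55) → (74.43,65.71) → (67.46,19.64). Open path.

**Shape 2** — `<polyline>` line segment, stroke `#008000` → cut (S739, F1228). Machine vertices: (112.26,127.27) → (77.39,198.72). Open path.

(bCNC post)
(Date: synthetic)
G21
G90
G00 X63.53 Y110.47
M4 S489
G01 X118.73 Y60.98 F2321
G01 X101.27 Y177.55 F2321
G01 X74.43 Y65.71 F2321
G01 X67.46 Y19.64 F2321
M5
G00 X112.26 Y127.27
M4 S739
G01 X77.39 Y198.72 F1228
M5
G00 X0.00 Y0.00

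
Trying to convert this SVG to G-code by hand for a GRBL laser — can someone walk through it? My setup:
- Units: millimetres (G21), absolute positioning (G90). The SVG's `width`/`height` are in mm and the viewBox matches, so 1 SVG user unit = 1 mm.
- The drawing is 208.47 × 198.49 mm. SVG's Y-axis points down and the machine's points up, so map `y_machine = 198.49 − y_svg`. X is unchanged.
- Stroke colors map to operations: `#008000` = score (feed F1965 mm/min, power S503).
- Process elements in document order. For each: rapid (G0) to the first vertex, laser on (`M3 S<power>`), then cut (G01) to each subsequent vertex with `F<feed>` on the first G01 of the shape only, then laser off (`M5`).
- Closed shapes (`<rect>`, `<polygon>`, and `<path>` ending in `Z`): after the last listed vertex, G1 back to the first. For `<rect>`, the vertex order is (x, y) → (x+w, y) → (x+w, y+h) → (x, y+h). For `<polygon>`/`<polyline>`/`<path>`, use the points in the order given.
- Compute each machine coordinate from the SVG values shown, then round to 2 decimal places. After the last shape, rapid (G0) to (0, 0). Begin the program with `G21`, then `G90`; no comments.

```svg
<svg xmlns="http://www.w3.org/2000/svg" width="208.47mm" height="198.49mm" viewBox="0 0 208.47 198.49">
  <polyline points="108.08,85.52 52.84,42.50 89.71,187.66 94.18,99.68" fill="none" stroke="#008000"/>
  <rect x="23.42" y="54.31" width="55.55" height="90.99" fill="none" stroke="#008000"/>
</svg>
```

1 u = 1 mm; y_m = 198.49 − y.

[1] `<polyline>` open polyline, #008000→score S503 F1965: (108.08,112.97) → (52.84,155.99) → (89.71,10.83) → (94.18,98.81)

[2] `<rect>` rectangle, #008000→score S503 F1965: (23.42,144.18) → (78.97,144.18) → (78.97,53.19) → (23.42,53.19) → (23.42,144.18) (closed)

G21
G90
G0 X108.08 Y112.97
M3 S503
G01 X52.84 Y155.99 F1965
G01 X89.71 Y10.83
G01 X94.18 Y98.81
M5
G0 X23.42 Y144.18
M3 S503
G01 X78.97 Y144.18 F1965
G01 X78.97 Y53.19
G01 X23.42 Y53.19
G01 X23.42 Y144.18
M5
G0 X0.00 Y0.00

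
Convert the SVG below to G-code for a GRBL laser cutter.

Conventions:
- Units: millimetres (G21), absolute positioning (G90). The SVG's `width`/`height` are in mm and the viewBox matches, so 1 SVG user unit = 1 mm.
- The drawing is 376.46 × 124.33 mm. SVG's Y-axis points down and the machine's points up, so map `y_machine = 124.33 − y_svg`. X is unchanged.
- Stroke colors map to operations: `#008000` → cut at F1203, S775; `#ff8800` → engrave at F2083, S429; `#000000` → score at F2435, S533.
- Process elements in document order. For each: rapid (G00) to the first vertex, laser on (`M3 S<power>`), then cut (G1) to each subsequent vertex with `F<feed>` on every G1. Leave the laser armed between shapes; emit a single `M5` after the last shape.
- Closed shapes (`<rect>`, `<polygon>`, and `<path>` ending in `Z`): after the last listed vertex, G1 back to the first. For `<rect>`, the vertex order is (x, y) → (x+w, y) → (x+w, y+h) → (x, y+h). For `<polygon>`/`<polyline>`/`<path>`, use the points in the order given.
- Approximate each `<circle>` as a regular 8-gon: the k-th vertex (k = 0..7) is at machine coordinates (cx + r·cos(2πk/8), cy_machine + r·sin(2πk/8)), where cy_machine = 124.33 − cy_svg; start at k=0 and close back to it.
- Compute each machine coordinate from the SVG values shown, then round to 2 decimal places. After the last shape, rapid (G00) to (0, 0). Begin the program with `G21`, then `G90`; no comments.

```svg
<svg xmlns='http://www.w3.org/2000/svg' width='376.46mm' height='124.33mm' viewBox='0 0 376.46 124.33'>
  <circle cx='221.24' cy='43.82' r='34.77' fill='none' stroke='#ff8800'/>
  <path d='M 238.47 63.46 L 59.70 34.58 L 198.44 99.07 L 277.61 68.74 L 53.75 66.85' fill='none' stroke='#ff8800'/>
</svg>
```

Since the viewBox matches the mm dimensions, user units are millimetres directly. The only transform is the Y-flip y_m = 124.33 − y_svg.

Shape 1 is a circle drawn with `<circle>`. Its stroke #ff8800 means engrave at S429, F2083. After flipping Y the toolpath is (256.01,80.51) → (245.83,105.10) → (221.24,115.28) → (196.65,105.10) → (186.47,80.51) → (196.65,55.92) → (221.24,45.74) → (245.83,55.92) → (256.01,80.51), returning to the start.

Shape 2 is a open polyline drawn with `<path>`. Its stroke #ff8800 means engrave at S429, F2083. After flipping Y the toolpath is (238.47,60.87) → (59.70,89.75) → (198.44,25.26) → (277.61,55.59) → (53.75,57.48).

G21
G90
G00 X256.01 Y80.51
M3 S429
G1 X245.83 Y105.10 F2083
G1 X221.24 Y115.28 F2083
G1 X196.65 Y105.10 F2083
G1 X186.47 Y80.51 F2083
G1 X196.65 Y55.92 F2083
G1 X221.24 Y45.74 F2083
G1 X245.83 Y55.92 F2083
G1 X256.01 Y80.51 F2083
G00 X238.47 Y60.87
M3 S429
G1 X59.70 Y89.75 F2083
G1 X198.44 Y25.26 F2083
G1 X277.61 Y55.59 F2083
G1 X53.75 Y57.48 F2083
M5
G00 X0.00 Y0.00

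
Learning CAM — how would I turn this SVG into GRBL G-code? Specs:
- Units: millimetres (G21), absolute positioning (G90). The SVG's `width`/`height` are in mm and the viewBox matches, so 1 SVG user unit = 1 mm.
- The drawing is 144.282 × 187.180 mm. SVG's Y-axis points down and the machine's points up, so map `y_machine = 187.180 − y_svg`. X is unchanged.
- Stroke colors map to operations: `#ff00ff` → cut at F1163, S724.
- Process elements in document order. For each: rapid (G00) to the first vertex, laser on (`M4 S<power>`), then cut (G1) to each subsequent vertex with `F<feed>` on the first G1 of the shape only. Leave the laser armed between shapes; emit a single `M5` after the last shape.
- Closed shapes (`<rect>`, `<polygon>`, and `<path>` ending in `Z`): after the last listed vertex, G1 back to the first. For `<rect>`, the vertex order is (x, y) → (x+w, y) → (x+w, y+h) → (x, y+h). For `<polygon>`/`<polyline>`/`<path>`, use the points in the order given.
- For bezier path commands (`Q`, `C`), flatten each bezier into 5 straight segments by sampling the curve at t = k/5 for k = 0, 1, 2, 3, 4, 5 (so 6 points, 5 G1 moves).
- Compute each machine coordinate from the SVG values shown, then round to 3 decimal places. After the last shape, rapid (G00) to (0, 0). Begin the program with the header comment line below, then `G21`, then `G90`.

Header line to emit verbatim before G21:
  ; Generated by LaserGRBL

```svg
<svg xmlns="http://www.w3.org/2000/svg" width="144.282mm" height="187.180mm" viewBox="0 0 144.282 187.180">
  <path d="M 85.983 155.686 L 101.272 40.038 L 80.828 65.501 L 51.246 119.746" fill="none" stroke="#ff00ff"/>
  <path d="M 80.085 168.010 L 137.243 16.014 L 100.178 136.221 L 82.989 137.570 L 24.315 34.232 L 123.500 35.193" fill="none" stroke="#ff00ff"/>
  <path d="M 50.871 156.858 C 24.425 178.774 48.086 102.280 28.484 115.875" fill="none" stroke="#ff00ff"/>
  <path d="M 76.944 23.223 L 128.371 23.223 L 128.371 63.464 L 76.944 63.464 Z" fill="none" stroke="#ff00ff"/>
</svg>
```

; Generated by LaserGRBL
G21
G90
G00 X85.983 Y31.494
M4 S724
G1 X101.272 Y147.142 F1163
G1 X80.828 Y121.679
G1 X51.246 Y67.434
G00 X80.085 Y19.170
M4 S724
G1 X137.243 Y171.166 F1163
G1 X100.178 Y50.959
G1 X82.989 Y49.610
G1 X24.315 Y152.948
G1 X123.500 Y151.987
G00 X50.871 Y30.322
M4 S724
G1 X40.269 Y27.474 F1163
G1 X37.211 Y39.196
G1 X37.216 Y56.440
G1 X35.801 Y70.159
G1 X28.484 Y71.305
G00 X76.944 Y163.957
M4 S724
G1 X128.371 Y163.957 F1163
G1 X128.371 Y123.716
G1 X76.944 Y123.716
G1 X76.944 Y163.957
M5
G00 X0.000 Y0.000

Since the viewBox matches the mm dimensions, user units are millimetres directly. The only transform is the Y-flip y_m = 187.180 − y_svg.

Shape 1 is a open polyline drawn with `<path>`. Its stroke #ff00ff means cut at S724, F1163. After flipping Y the toolpath is (85.983,31.494) → (101.272,147.142) → (80.828,121.679) → (51.246,67.434).

Shape 2 is a open polyline drawn with `<path>`. Its stroke #ff00ff means cut at S724, F1163. After flipping Y the toolpath is (80.085,19.170) → (137.243,171.166) → (100.178,50.959) → (82.989,49.610) → (24.315,152.948) → (123.500,151.987).

Shape 3 is a cubic bezier drawn with `<path>`. Its stroke #ff00ff means cut at S724, F1163. After flipping Y the toolpath is (50.871,30.322) → (40.269,27.474) → (37.211,39.196) → (37.216,56.440) → (35.801,70.159) → (28.484,71.305).

Shape 4 is a rectangle drawn with `<path>`. Its stroke #ff00ff means cut at S724, F1163. After flipping Y the toolpath is (76.944,163.957) → (128.371,163.957) → (128.371,123.716) → (76.944,123.716) → (76.944,163.957), returning to the start.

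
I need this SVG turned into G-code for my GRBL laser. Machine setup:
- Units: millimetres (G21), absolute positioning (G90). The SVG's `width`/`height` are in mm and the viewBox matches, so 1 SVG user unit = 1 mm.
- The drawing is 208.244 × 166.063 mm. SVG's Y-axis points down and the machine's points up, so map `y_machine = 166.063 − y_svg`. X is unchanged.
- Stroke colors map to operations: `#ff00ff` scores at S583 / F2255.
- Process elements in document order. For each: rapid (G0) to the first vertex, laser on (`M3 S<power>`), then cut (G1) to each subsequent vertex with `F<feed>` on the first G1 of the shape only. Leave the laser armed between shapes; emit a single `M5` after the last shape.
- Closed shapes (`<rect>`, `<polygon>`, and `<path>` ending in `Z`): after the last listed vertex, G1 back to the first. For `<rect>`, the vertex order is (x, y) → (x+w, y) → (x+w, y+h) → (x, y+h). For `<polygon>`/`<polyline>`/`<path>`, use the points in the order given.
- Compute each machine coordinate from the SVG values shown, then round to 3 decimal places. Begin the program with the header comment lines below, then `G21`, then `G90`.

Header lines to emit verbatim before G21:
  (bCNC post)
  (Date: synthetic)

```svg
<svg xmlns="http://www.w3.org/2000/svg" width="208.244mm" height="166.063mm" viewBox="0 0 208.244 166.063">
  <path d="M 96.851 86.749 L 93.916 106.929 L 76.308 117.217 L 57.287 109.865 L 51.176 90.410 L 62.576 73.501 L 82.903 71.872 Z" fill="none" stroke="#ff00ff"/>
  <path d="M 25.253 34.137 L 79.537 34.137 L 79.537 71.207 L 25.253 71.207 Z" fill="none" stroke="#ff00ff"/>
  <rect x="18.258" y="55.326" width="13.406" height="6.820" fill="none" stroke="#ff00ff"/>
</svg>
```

Since the viewBox matches the mm dimensions, user units are millimetres directly. The only transform is the Y-flip y_m = 166.063 − y_svg.

Shape 1 is a regular polygon drawn with `<path>`. Its stroke #ff00ff means score at S583, F2255. After flipping Y the toolpath is (96.851,79.314) → (93.916,59.134) → (76.308,48.846) → (57.287,56.198) → (51.176,75.653) → (62.576,92.562) → (82.903,94.191) → (96.851,79.314), returning to the start.

Shape 2 is a rectangle drawn with `<path>`. Its stroke #ff00ff means score at S583, F2255. After flipping Y the toolpath is (25.253,131.926) → (79.537,131.926) → (79.537,94.856) → (25.253,94.856) → (25.253,131.926), returning to the start.

Shape 3 is a rectangle drawn with `<rect>`. Its stroke #ff00ff means score at S583, F2255. After flipping Y the toolpath is (18.258,110.737) → (31.664,110.737) → (31.664,103.917) → (18.258,103.917) → (18.258,110.737), returning to the start.

(bCNC post)
(Date: synthetic)
G21
G90
G0 X96.851 Y79.314
M3 S583
G1 X93.916 Y59.134 F2255
G1 X76.308 Y48.846
G1 X57.287 Y56.198
G1 X51.176 Y75.653
G1 X62.576 Y92.562
G1 X82.903 Y94.191
G1 X96.851 Y79.314
G0 X25.253 Y131.926
M3 S583
G1 X79.537 Y131.926 F2255
G1 X79.537 Y94.856
G1 X25.253 Y94.856
G1 X25.253 Y131.926
G0 X18.258 Y110.737
M3 S583
G1 X31.664 Y110.737 F2255
G1 X31.664 Y103.917
G1 X18.258 Y103.917
G1 X18.258 Y110.737
M5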